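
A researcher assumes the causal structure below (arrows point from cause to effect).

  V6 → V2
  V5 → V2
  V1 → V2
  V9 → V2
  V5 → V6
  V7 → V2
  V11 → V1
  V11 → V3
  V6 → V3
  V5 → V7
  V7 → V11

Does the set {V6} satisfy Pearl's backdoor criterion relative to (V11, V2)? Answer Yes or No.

Backdoor paths from V11 to V2 (paths whose first edge points into V11):
  P1: V11 <- V7 <- V5 -> V6 -> V2
  P2: V11 <- V7 <- V5 -> V2
  P3: V11 <- V7 -> V2
Condition 1 (no descendant of V11 in the set): holds — descendants of V11 are {V1, V2, V3}; none are in {V6}.
Condition 2 (every backdoor path blocked by {V6}):
  P1: blocked at chain node V6 ∈ conditioning set.
  P2: open — no interior node is in the conditioning set.
  P3: open — no interior node is in the conditioning set.
{V6} does not satisfy the backdoor criterion.

No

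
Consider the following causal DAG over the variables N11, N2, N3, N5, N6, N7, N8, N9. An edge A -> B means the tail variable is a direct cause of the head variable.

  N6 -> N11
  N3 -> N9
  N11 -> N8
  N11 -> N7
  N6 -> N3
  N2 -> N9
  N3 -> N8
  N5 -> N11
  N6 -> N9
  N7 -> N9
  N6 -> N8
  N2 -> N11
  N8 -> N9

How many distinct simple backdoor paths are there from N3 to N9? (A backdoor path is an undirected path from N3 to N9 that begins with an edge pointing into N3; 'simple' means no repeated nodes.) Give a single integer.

7

A backdoor path from N3 to N9 is any simple undirected path whose first edge points into N3 (i.e. leaves N3 via a parent).
Parents of N3: {N6}.
Enumerating:
  P1: N3 <- N6 -> N11 <- N2 -> N9
  P2: N3 <- N6 -> N11 -> N7 -> N9
  P3: N3 <- N6 -> N11 -> N8 -> N9
  P4: N3 <- N6 -> N8 <- N11 <- N2 -> N9
  P5: N3 <- N6 -> N8 <- N11 -> N7 -> N9
  P6: N3 <- N6 -> N8 -> N9
  P7: N3 <- N6 -> N9
That exhausts the simple backdoor paths. Count: 7.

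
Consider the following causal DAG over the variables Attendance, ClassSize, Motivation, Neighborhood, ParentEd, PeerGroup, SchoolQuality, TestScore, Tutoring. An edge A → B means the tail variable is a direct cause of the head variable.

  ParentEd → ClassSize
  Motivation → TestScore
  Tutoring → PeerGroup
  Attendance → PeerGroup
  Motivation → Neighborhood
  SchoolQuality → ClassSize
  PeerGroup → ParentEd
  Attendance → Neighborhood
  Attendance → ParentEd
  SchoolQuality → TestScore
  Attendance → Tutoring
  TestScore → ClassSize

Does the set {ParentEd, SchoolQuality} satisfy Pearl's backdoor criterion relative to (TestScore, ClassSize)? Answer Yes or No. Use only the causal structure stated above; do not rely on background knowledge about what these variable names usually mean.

Backdoor paths from TestScore to ClassSize (paths whose first edge points into TestScore):
  P1: TestScore <- SchoolQuality -> ClassSize
  P2: TestScore <- Motivation -> Neighborhood <- Attendance -> Tutoring -> PeerGroup -> ParentEd -> ClassSize
  P3: TestScore <- Motivation -> Neighborhood <- Attendance -> PeerGroup -> ParentEd -> ClassSize
  P4: TestScore <- Motivation -> Neighborhood <- Attendance -> ParentEd -> ClassSize
Condition 1 (no descendant of TestScore in the set): holds — descendants of TestScore are {ClassSize}; none are in {ParentEd, SchoolQuality}.
Condition 2 (every backdoor path blocked by {ParentEd, SchoolQuality}):
  P1: blocked at fork node SchoolQuality ∈ conditioning set.
  P2: blocked at collider Neighborhood (neither it nor any descendant is in the conditioning set).
  P3: blocked at collider Neighborhood (neither it nor any descendant is in the conditioning set).
  P4: blocked at collider Neighborhood (neither it nor any descendant is in the conditioning set).
{ParentEd, SchoolQuality} satisfies the backdoor criterion.

Yes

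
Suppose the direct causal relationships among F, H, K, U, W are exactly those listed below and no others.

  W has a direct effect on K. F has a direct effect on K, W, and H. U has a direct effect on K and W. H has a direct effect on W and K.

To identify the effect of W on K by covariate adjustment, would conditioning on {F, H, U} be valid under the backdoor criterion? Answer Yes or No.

Yes

Backdoor paths from W to K (paths whose first edge points into W):
  P1: W <- F -> H -> K
  P2: W <- F -> K
  P3: W <- H <- F -> K
  P4: W <- H -> K
  P5: W <- U -> K
Condition 1 (no descendant of W in the set): holds — descendants of W are {K}; none are in {F, H, U}.
Condition 2 (every backdoor path blocked by {F, H, U}):
  P1: blocked at fork node F ∈ conditioning set.
  P2: blocked at fork node F ∈ conditioning set.
  P3: blocked at chain node H ∈ conditioning set.
  P4: blocked at fork node H ∈ conditioning set.
  P5: blocked at fork node U ∈ conditioning set.
{F, H, U} satisfies the backdoor criterion.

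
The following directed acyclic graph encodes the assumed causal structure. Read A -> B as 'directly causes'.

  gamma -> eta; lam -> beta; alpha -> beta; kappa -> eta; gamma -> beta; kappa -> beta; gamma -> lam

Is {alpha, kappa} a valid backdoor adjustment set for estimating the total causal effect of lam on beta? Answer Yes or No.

Backdoor paths from lam to beta (paths whose first edge points into lam):
  P1: lam <- gamma -> beta
  P2: lam <- gamma -> eta <- kappa -> beta
Condition 1 (no descendant of lam in the set): holds — descendants of lam are {beta}; none are in {alpha, kappa}.
Condition 2 (every backdoor path blocked by {alpha, kappa}):
  P1: open — no interior node is in the conditioning set.
  P2: blocked at collider eta (neither it nor any descendant is in the conditioning set).
{alpha, kappa} does not satisfy the backdoor criterion.

No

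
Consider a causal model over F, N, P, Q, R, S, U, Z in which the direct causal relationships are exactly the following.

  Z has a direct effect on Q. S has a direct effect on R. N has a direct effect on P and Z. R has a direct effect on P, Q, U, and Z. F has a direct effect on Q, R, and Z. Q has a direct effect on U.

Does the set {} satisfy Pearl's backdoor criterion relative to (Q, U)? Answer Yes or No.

Backdoor paths from Q to U (paths whose first edge points into Q):
  P1: Q <- F -> R -> U
  P2: Q <- F -> Z <- R -> U
  P3: Q <- F -> Z <- N -> P <- R -> U
  P4: Q <- R -> U
  P5: Q <- Z <- F -> R -> U
  P6: Q <- Z <- R -> U
  P7: Q <- Z <- N -> P <- R -> U
Condition 1 (no descendant of Q in the set): holds — descendants of Q are {U}; none are in {}.
Condition 2 (every backdoor path blocked by {}):
  P1: open — no interior node is in the conditioning set.
  P2: blocked at collider Z (neither it nor any descendant is in the conditioning set).
  P3: blocked at collider Z (neither it nor any descendant is in the conditioning set).
  P4: open — no interior node is in the conditioning set.
  P5: open — no interior node is in the conditioning set.
  P6: open — no interior node is in the conditioning set.
  P7: blocked at collider P (neither it nor any descendant is in the conditioning set).
{} does not satisfy the backdoor criterion.

No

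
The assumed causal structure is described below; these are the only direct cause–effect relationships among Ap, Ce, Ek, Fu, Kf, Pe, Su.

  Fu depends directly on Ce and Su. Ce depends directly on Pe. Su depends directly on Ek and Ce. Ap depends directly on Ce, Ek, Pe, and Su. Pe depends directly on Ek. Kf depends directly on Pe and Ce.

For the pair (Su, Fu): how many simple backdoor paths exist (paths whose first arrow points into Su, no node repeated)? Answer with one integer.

A backdoor path from Su to Fu is any simple undirected path whose first edge points into Su (i.e. leaves Su via a parent).
Parents of Su: {Ce, Ek}.
Enumerating:
  P1: Su <- Ek -> Pe -> Ce -> Fu
  P2: Su <- Ek -> Pe -> Kf <- Ce -> Fu
  P3: Su <- Ek -> Pe -> Ap <- Ce -> Fu
  P4: Su <- Ek -> Ap <- Pe -> Ce -> Fu
  P5: Su <- Ek -> Ap <- Pe -> Kf <- Ce -> Fu
  P6: Su <- Ek -> Ap <- Ce -> Fu
  P7: Su <- Ce -> Fu
That exhausts the simple backdoor paths. Count: 7.

7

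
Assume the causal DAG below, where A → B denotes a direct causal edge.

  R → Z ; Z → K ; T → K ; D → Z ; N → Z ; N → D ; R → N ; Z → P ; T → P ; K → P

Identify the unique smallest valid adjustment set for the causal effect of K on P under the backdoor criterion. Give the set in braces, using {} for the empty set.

{T, Z}

Variables eligible for adjustment (non-descendants of K, excluding K and P): {D, N, R, T, Z}.
Backdoor paths from K to P:
  P1: K <- T -> P
  P2: K <- Z -> P
The empty set is not sufficient: P1 (K <- T -> P) has no collider blocking it and no conditioned non-collider, so it is open.
Try {T, Z}:
  P1: blocked at fork node T ∈ conditioning set.
  P2: blocked at fork node Z ∈ conditioning set.
{T, Z} contains no descendant of K and blocks every backdoor path.
Every element of {T, Z} is needed (dropping T leaves P1 open; dropping Z leaves P2 open), so no proper subset is valid.
Among all size-2 subsets of the eligible variables, only {T, Z} blocks every backdoor path, so it is the unique smallest valid adjustment set.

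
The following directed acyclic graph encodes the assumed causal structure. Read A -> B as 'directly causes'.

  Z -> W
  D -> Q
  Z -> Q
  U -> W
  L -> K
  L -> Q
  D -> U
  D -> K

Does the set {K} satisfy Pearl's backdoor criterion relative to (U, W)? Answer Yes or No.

Yes

Backdoor paths from U to W (paths whose first edge points into U):
  P1: U <- D -> K <- L -> Q <- Z -> W
  P2: U <- D -> Q <- Z -> W
Condition 1 (no descendant of U in the set): holds — descendants of U are {W}; none are in {K}.
Condition 2 (every backdoor path blocked by {K}):
  P1: blocked at collider Q (neither it nor any descendant is in the conditioning set).
  P2: blocked at collider Q (neither it nor any descendant is in the conditioning set).
{K} satisfies the backdoor criterion.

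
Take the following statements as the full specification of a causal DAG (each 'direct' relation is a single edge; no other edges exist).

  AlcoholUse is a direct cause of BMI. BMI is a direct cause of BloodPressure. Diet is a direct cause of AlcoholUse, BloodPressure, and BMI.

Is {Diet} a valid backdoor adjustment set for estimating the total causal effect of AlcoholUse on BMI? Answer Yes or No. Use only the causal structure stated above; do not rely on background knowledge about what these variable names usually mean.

Yes

Backdoor paths from AlcoholUse to BMI (paths whose first edge points into AlcoholUse):
  P1: AlcoholUse <- Diet -> BMI
  P2: AlcoholUse <- Diet -> BloodPressure <- BMI
Condition 1 (no descendant of AlcoholUse in the set): holds — descendants of AlcoholUse are {BMI, BloodPressure}; none are in {Diet}.
Condition 2 (every backdoor path blocked by {Diet}):
  P1: blocked at fork node Diet ∈ conditioning set.
  P2: blocked at fork node Diet ∈ conditioning set.
{Diet} satisfies the backdoor criterion.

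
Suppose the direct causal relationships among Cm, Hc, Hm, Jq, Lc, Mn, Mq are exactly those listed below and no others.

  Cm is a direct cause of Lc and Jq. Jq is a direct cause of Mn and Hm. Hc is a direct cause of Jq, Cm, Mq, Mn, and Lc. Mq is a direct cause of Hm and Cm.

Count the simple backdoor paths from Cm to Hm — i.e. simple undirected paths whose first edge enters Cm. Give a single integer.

A backdoor path from Cm to Hm is any simple undirected path whose first edge points into Cm (i.e. leaves Cm via a parent).
Parents of Cm: {Hc, Mq}.
Enumerating:
  P1: Cm <- Hc -> Mq -> Hm
  P2: Cm <- Hc -> Jq -> Hm
  P3: Cm <- Hc -> Mn <- Jq -> Hm
  P4: Cm <- Mq <- Hc -> Jq -> Hm
  P5: Cm <- Mq <- Hc -> Mn <- Jq -> Hm
  P6: Cm <- Mq -> Hm
That exhausts the simple backdoor paths. Count: 6.

6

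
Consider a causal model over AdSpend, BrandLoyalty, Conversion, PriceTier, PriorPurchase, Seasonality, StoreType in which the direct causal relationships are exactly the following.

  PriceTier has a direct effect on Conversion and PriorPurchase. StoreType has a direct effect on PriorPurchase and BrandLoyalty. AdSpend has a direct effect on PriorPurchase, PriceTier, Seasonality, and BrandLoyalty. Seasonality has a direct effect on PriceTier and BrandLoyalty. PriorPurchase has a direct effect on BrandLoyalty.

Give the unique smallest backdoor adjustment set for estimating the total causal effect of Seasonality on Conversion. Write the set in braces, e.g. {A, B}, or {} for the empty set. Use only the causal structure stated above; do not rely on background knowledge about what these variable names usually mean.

{AdSpend}

Variables eligible for adjustment (non-descendants of Seasonality, excluding Seasonality and Conversion): {AdSpend, StoreType}.
Backdoor paths from Seasonality to Conversion:
  P1: Seasonality <- AdSpend -> PriceTier -> Conversion
  P2: Seasonality <- AdSpend -> PriorPurchase <- PriceTier -> Conversion
  P3: Seasonality <- AdSpend -> BrandLoyalty <- StoreType -> PriorPurchase <- PriceTier -> Conversion
  P4: Seasonality <- AdSpend -> BrandLoyalty <- PriorPurchase <- PriceTier -> Conversion
The empty set is not sufficient: P1 (Seasonality <- AdSpend -> PriceTier -> Conversion) has no collider blocking it and no conditioned non-collider, so it is open.
Try {AdSpend}:
  P1: blocked at fork node AdSpend ∈ conditioning set.
  P2: blocked at fork node AdSpend ∈ conditioning set.
  P3: blocked at fork node AdSpend ∈ conditioning set.
  P4: blocked at fork node AdSpend ∈ conditioning set.
{AdSpend} contains no descendant of Seasonality and blocks every backdoor path.
No other singleton works — e.g. {StoreType} leaves P1 open — so {AdSpend} is the unique smallest valid adjustment set.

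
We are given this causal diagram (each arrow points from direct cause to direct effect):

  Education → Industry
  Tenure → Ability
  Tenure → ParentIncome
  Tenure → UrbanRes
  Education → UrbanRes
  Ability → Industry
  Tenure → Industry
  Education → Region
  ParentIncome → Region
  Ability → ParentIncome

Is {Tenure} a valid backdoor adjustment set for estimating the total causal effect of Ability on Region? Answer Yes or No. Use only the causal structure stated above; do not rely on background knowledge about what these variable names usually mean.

Yes

Backdoor paths from Ability to Region (paths whose first edge points into Ability):
  P1: Ability <- Tenure -> Industry <- Education -> Region
  P2: Ability <- Tenure -> ParentIncome -> Region
  P3: Ability <- Tenure -> UrbanRes <- Education -> Region
Condition 1 (no descendant of Ability in the set): holds — descendants of Ability are {Industry, ParentIncome, Region}; none are in {Tenure}.
Condition 2 (every backdoor path blocked by {Tenure}):
  P1: blocked at fork node Tenure ∈ conditioning set.
  P2: blocked at fork node Tenure ∈ conditioning set.
  P3: blocked at fork node Tenure ∈ conditioning set.
{Tenure} satisfies the backdoor criterion.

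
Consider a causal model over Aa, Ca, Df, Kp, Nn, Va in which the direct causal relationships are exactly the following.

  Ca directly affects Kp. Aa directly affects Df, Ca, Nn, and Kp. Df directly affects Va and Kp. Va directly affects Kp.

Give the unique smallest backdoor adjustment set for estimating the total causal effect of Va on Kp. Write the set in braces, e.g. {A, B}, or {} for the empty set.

{Df}

Variables eligible for adjustment (non-descendants of Va, excluding Va and Kp): {Aa, Ca, Df, Nn}.
Backdoor paths from Va to Kp:
  P1: Va <- Df <- Aa -> Ca -> Kp
  P2: Va <- Df <- Aa -> Kp
  P3: Va <- Df -> Kp
The empty set is not sufficient: P1 (Va <- Df <- Aa -> Ca -> Kp) has no collider blocking it and no conditioned non-collider, so it is open.
Try {Df}:
  P1: blocked at chain node Df ∈ conditioning set.
  P2: blocked at chain node Df ∈ conditioning set.
  P3: blocked at fork node Df ∈ conditioning set.
{Df} contains no descendant of Va and blocks every backdoor path.
No other singleton works — e.g. {Aa} leaves P3 open — so {Df} is the unique smallest valid adjustment set.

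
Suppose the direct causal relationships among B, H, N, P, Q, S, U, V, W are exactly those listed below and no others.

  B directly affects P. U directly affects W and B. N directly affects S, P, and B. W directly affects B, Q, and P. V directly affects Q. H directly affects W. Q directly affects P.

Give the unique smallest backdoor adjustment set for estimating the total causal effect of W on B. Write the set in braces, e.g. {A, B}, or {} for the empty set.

Variables eligible for adjustment (non-descendants of W, excluding W and B): {H, N, S, U, V}.
Backdoor paths from W to B:
  P1: W <- U -> B
The empty set is not sufficient: P1 (W <- U -> B) has no collider blocking it and no conditioned non-collider, so it is open.
Try {U}:
  P1: blocked at fork node U ∈ conditioning set.
{U} contains no descendant of W and blocks every backdoor path.
No other singleton works — e.g. {V} leaves P1 open — so {U} is the unique smallest valid adjustment set.

{U}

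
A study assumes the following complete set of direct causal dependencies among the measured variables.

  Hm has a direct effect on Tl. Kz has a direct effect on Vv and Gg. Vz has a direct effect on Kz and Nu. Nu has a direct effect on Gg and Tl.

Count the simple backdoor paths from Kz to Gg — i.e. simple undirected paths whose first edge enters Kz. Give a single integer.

A backdoor path from Kz to Gg is any simple undirected path whose first edge points into Kz (i.e. leaves Kz via a parent).
Parents of Kz: {Vz}.
Enumerating:
  P1: Kz <- Vz -> Nu -> Gg
That exhausts the simple backdoor paths. Count: 1.

1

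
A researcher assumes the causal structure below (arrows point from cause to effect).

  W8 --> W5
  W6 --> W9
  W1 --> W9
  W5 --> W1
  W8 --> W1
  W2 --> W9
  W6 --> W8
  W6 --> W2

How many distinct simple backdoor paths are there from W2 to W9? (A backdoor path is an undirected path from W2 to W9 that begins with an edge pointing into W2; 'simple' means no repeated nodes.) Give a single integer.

A backdoor path from W2 to W9 is any simple undirected path whose first edge points into W2 (i.e. leaves W2 via a parent).
Parents of W2: {W6}.
Enumerating:
  P1: W2 <- W6 -> W8 -> W5 -> W1 -> W9
  P2: W2 <- W6 -> W8 -> W1 -> W9
  P3: W2 <- W6 -> W9
That exhausts the simple backdoor paths. Count: 3.

3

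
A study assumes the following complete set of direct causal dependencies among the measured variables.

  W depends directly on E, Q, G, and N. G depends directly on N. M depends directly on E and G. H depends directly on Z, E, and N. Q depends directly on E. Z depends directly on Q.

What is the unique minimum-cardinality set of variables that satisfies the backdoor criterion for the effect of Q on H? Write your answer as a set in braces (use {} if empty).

Variables eligible for adjustment (non-descendants of Q, excluding Q and H): {E, G, M, N}.
Backdoor paths from Q to H:
  P1: Q <- E -> M <- G <- N -> H
  P2: Q <- E -> M <- G -> W <- N -> H
  P3: Q <- E -> W <- N -> H
  P4: Q <- E -> W <- G <- N -> H
  P5: Q <- E -> H
The empty set is not sufficient: P5 (Q <- E -> H) has no collider blocking it and no conditioned non-collider, so it is open.
Try {E}:
  P1: blocked at fork node E ∈ conditioning set.
  P2: blocked at fork node E ∈ conditioning set.
  P3: blocked at fork node E ∈ conditioning set.
  P4: blocked at fork node E ∈ conditioning set.
  P5: blocked at fork node E ∈ conditioning set.
{E} contains no descendant of Q and blocks every backdoor path.
No other singleton works — e.g. {N} leaves P5 open — so {E} is the unique smallest valid adjustment set.

{E}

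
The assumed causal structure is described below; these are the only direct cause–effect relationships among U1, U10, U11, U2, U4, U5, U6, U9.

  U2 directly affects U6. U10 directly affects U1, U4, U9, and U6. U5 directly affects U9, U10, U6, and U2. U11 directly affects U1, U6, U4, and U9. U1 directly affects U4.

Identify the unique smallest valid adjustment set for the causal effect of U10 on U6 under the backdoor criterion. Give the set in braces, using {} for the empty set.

{U5}

Variables eligible for adjustment (non-descendants of U10, excluding U10 and U6): {U11, U2, U5}.
Backdoor paths from U10 to U6:
  P1: U10 <- U5 -> U2 -> U6
  P2: U10 <- U5 -> U9 <- U11 -> U6
  P3: U10 <- U5 -> U6
The empty set is not sufficient: P1 (U10 <- U5 -> U2 -> U6) has no collider blocking it and no conditioned non-collider, so it is open.
Try {U5}:
  P1: blocked at fork node U5 ∈ conditioning set.
  P2: blocked at fork node U5 ∈ conditioning set.
  P3: blocked at fork node U5 ∈ conditioning set.
{U5} contains no descendant of U10 and blocks every backdoor path.
No other singleton works — e.g. {U2} leaves P3 open — so {U5} is the unique smallest valid adjustment set.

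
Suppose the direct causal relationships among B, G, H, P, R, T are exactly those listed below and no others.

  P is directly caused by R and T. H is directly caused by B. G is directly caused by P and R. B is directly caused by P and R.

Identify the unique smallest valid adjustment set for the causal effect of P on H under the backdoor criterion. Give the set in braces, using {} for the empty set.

{R}

Variables eligible for adjustment (non-descendants of P, excluding P and H): {R, T}.
Backdoor paths from P to H:
  P1: P <- R -> B -> H
The empty set is not sufficient: P1 (P <- R -> B -> H) has no collider blocking it and no conditioned non-collider, so it is open.
Try {R}:
  P1: blocked at fork node R ∈ conditioning set.
{R} contains no descendant of P and blocks every backdoor path.
No other singleton works — e.g. {T} leaves P1 open — so {R} is the unique smallest valid adjustment set.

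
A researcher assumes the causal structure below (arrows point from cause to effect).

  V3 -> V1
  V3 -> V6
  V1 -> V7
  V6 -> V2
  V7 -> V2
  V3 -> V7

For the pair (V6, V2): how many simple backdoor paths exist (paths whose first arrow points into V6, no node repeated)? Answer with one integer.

2

A backdoor path from V6 to V2 is any simple undirected path whose first edge points into V6 (i.e. leaves V6 via a parent).
Parents of V6: {V3}.
Enumerating:
  P1: V6 <- V3 -> V1 -> V7 -> V2
  P2: V6 <- V3 -> V7 -> V2
That exhausts the simple backdoor paths. Count: 2.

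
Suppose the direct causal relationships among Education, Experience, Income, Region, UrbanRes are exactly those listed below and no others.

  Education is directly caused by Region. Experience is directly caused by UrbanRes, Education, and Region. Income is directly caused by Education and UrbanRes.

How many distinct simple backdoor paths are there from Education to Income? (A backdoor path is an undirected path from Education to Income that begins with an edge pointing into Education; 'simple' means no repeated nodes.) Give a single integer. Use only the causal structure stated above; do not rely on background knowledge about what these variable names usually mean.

A backdoor path from Education to Income is any simple undirected path whose first edge points into Education (i.e. leaves Education via a parent).
Parents of Education: {Region}.
Enumerating:
  P1: Education <- Region -> Experience <- UrbanRes -> Income
That exhausts the simple backdoor paths. Count: 1.

1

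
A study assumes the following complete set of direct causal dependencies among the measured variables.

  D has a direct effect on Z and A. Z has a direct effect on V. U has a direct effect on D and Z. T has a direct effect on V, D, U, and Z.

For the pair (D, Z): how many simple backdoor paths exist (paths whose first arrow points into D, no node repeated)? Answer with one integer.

A backdoor path from D to Z is any simple undirected path whose first edge points into D (i.e. leaves D via a parent).
Parents of D: {T, U}.
Enumerating:
  P1: D <- T -> U -> Z
  P2: D <- T -> Z
  P3: D <- T -> V <- Z
  P4: D <- U <- T -> Z
  P5: D <- U <- T -> V <- Z
  P6: D <- U -> Z
That exhausts the simple backdoor paths. Count: 6.

6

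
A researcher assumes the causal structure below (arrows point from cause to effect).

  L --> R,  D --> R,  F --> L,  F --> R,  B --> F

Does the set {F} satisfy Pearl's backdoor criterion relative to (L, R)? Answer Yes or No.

Backdoor paths from L to R (paths whose first edge points into L):
  P1: L <- F -> R
Condition 1 (no descendant of L in the set): holds — descendants of L are {R}; none are in {F}.
Condition 2 (every backdoor path blocked by {F}):
  P1: blocked at fork node F ∈ conditioning set.
{F} satisfies the backdoor criterion.

Yes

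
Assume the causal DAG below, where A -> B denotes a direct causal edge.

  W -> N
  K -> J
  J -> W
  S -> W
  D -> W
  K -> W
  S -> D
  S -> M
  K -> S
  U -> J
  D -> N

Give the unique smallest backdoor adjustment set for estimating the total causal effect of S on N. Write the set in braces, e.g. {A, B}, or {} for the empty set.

Variables eligible for adjustment (non-descendants of S, excluding S and N): {J, K, U}.
Backdoor paths from S to N:
  P1: S <- K -> J -> W <- D -> N
  P2: S <- K -> J -> W -> N
  P3: S <- K -> W <- D -> N
  P4: S <- K -> W -> N
The empty set is not sufficient: P2 (S <- K -> J -> W -> N) has no collider blocking it and no conditioned non-collider, so it is open.
Try {K}:
  P1: blocked at fork node K ∈ conditioning set.
  P2: blocked at fork node K ∈ conditioning set.
  P3: blocked at fork node K ∈ conditioning set.
  P4: blocked at fork node K ∈ conditioning set.
{K} contains no descendant of S and blocks every backdoor path.
No other singleton works — e.g. {U} leaves P2 open — so {K} is the unique smallest valid adjustment set.

{K}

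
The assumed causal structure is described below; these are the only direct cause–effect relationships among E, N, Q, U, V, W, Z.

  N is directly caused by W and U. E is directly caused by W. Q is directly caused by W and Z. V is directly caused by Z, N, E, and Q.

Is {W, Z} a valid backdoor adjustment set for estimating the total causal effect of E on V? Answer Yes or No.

Backdoor paths from E to V (paths whose first edge points into E):
  P1: E <- W -> N -> V
  P2: E <- W -> Q <- Z -> V
  P3: E <- W -> Q -> V
Condition 1 (no descendant of E in the set): holds — descendants of E are {V}; none are in {W, Z}.
Condition 2 (every backdoor path blocked by {W, Z}):
  P1: blocked at fork node W ∈ conditioning set.
  P2: blocked at fork node W ∈ conditioning set.
  P3: blocked at fork node W ∈ conditioning set.
{W, Z} satisfies the backdoor criterion.

Yes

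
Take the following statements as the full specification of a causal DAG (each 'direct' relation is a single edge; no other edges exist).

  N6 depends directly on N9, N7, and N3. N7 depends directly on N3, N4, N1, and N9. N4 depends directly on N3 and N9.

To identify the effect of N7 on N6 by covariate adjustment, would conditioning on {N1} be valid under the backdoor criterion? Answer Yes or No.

Backdoor paths from N7 to N6 (paths whose first edge points into N7):
  P1: N7 <- N9 -> N4 <- N3 -> N6
  P2: N7 <- N9 -> N6
  P3: N7 <- N3 -> N4 <- N9 -> N6
  P4: N7 <- N3 -> N6
  P5: N7 <- N4 <- N9 -> N6
  P6: N7 <- N4 <- N3 -> N6
Condition 1 (no descendant of N7 in the set): holds — descendants of N7 are {N6}; none are in {N1}.
Condition 2 (every backdoor path blocked by {N1}):
  P1: blocked at collider N4 (neither it nor any descendant is in the conditioning set).
  P2: open — no interior node is in the conditioning set.
  P3: blocked at collider N4 (neither it nor any descendant is in the conditioning set).
  P4: open — no interior node is in the conditioning set.
  P5: open — no interior node is in the conditioning set.
  P6: open — no interior node is in the conditioning set.
{N1} does not satisfy the backdoor criterion.

No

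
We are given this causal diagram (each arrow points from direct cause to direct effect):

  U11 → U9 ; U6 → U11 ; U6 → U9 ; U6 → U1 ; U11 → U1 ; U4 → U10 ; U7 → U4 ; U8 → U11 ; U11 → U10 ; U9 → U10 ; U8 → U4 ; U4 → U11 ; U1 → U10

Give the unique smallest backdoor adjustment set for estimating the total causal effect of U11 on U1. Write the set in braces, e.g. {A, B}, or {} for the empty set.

Variables eligible for adjustment (non-descendants of U11, excluding U11 and U1): {U4, U6, U7, U8}.
Backdoor paths from U11 to U1:
  P1: U11 <- U8 -> U4 -> U10 <- U1
  P2: U11 <- U8 -> U4 -> U10 <- U9 <- U6 -> U1
  P3: U11 <- U4 -> U10 <- U1
  P4: U11 <- U4 -> U10 <- U9 <- U6 -> U1
  P5: U11 <- U6 -> U1
  P6: U11 <- U6 -> U9 -> U10 <- U1
The empty set is not sufficient: P5 (U11 <- U6 -> U1) has no collider blocking it and no conditioned non-collider, so it is open.
Try {U6}:
  P1: blocked at collider U10 (neither it nor any descendant is in the conditioning set).
  P2: blocked at collider U10 (neither it nor any descendant is in the conditioning set).
  P3: blocked at collider U10 (neither it nor any descendant is in the conditioning set).
  P4: blocked at collider U10 (neither it nor any descendant is in the conditioning set).
  P5: blocked at fork node U6 ∈ conditioning set.
  P6: blocked at fork node U6 ∈ conditioning set.
{U6} contains no descendant of U11 and blocks every backdoor path.
No other singleton works — e.g. {U7} leaves P5 open — so {U6} is the unique smallest valid adjustment set.

{U6}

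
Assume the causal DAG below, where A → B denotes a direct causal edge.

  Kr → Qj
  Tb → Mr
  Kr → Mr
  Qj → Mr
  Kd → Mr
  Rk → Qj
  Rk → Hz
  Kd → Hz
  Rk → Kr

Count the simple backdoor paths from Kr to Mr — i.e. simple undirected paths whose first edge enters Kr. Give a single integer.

2

A backdoor path from Kr to Mr is any simple undirected path whose first edge points into Kr (i.e. leaves Kr via a parent).
Parents of Kr: {Rk}.
Enumerating:
  P1: Kr <- Rk -> Qj -> Mr
  P2: Kr <- Rk -> Hz <- Kd -> Mr
That exhausts the simple backdoor paths. Count: 2.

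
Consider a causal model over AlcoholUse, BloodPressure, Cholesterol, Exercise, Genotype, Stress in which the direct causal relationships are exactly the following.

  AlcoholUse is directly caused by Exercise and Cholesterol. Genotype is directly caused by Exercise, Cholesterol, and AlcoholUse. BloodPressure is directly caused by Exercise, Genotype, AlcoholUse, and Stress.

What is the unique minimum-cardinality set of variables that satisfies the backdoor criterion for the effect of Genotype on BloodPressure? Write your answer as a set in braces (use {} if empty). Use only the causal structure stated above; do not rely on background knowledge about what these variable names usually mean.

Variables eligible for adjustment (non-descendants of Genotype, excluding Genotype and BloodPressure): {AlcoholUse, Cholesterol, Exercise, Stress}.
Backdoor paths from Genotype to BloodPressure:
  P1: Genotype <- Exercise -> AlcoholUse -> BloodPressure
  P2: Genotype <- Exercise -> BloodPressure
  P3: Genotype <- Cholesterol -> AlcoholUse <- Exercise -> BloodPressure
  P4: Genotype <- Cholesterol -> AlcoholUse -> BloodPressure
  P5: Genotype <- AlcoholUse <- Exercise -> BloodPressure
  P6: Genotype <- AlcoholUse -> BloodPressure
The empty set is not sufficient: P1 (Genotype <- Exercise -> AlcoholUse -> BloodPressure) has no collider blocking it and no conditioned non-collider, so it is open.
Try {AlcoholUse, Exercise}:
  P1: blocked at fork node Exercise ∈ conditioning set.
  P2: blocked at fork node Exercise ∈ conditioning set.
  P3: blocked at fork node Exercise ∈ conditioning set.
  P4: blocked at chain node AlcoholUse ∈ conditioning set.
  P5: blocked at chain node AlcoholUse ∈ conditioning set.
  P6: blocked at fork node AlcoholUse ∈ conditioning set.
{AlcoholUse, Exercise} contains no descendant of Genotype and blocks every backdoor path.
Every element of {AlcoholUse, Exercise} is needed (dropping AlcoholUse leaves P4 open; dropping Exercise leaves P2 open), so no proper subset is valid.
Among all size-2 subsets of the eligible variables, only {AlcoholUse, Exercise} blocks every backdoor path, so it is the unique smallest valid adjustment set.

{AlcoholUse, Exercise}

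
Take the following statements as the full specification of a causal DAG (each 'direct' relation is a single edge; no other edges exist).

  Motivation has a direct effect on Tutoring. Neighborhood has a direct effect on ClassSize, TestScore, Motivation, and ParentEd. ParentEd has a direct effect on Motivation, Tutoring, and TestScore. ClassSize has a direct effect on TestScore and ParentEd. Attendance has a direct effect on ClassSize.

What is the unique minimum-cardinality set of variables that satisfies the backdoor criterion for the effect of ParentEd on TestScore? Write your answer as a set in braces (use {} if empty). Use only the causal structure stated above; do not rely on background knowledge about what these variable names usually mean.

{ClassSize, Neighborhood}

Variables eligible for adjustment (non-descendants of ParentEd, excluding ParentEd and TestScore): {Attendance, ClassSize, Neighborhood}.
Backdoor paths from ParentEd to TestScore:
  P1: ParentEd <- Neighborhood -> ClassSize -> TestScore
  P2: ParentEd <- Neighborhood -> TestScore
  P3: ParentEd <- ClassSize <- Neighborhood -> TestScore
  P4: ParentEd <- ClassSize -> TestScore
The empty set is not sufficient: P1 (ParentEd <- Neighborhood -> ClassSize -> TestScore) has no collider blocking it and no conditioned non-collider, so it is open.
Try {ClassSize, Neighborhood}:
  P1: blocked at fork node Neighborhood ∈ conditioning set.
  P2: blocked at fork node Neighborhood ∈ conditioning set.
  P3: blocked at chain node ClassSize ∈ conditioning set.
  P4: blocked at fork node ClassSize ∈ conditioning set.
{ClassSize, Neighborhood} contains no descendant of ParentEd and blocks every backdoor path.
Every element of {ClassSize, Neighborhood} is needed (dropping ClassSize leaves P4 open; dropping Neighborhood leaves P2 open), so no proper subset is valid.
Among all size-2 subsets of the eligible variables, only {ClassSize, Neighborhood} blocks every backdoor path, so it is the unique smallest valid adjustment set.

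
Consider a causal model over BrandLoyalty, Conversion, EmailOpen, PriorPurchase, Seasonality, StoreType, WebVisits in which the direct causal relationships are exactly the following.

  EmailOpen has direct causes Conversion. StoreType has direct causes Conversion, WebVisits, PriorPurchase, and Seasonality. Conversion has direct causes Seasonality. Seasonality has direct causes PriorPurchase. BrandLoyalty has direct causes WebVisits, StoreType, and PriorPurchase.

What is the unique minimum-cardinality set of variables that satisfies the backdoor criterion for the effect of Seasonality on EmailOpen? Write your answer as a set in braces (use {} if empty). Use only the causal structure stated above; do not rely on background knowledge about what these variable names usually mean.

{}

Variables eligible for adjustment (non-descendants of Seasonality, excluding Seasonality and EmailOpen): {PriorPurchase, WebVisits}.
Backdoor paths from Seasonality to EmailOpen:
  P1: Seasonality <- PriorPurchase -> StoreType <- Conversion -> EmailOpen
  P2: Seasonality <- PriorPurchase -> BrandLoyalty <- WebVisits -> StoreType <- Conversion -> EmailOpen
  P3: Seasonality <- PriorPurchase -> BrandLoyalty <- StoreType <- Conversion -> EmailOpen
Each backdoor path contains an unconditioned collider, so every path is already blocked with the empty conditioning set:
  P1: blocked at collider StoreType (neither it nor any descendant is in the conditioning set).
  P2: blocked at collider BrandLoyalty (neither it nor any descendant is in the conditioning set).
  P3: blocked at collider BrandLoyalty (neither it nor any descendant is in the conditioning set).
The empty set is therefore the unique smallest valid set.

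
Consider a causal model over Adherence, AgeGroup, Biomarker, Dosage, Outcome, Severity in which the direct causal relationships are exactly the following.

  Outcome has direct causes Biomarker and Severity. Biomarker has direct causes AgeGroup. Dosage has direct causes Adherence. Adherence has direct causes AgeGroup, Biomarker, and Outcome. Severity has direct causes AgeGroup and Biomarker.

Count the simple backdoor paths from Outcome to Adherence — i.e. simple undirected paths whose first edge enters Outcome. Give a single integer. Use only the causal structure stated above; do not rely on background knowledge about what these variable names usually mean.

7

A backdoor path from Outcome to Adherence is any simple undirected path whose first edge points into Outcome (i.e. leaves Outcome via a parent).
Parents of Outcome: {Biomarker, Severity}.
Enumerating:
  P1: Outcome <- Biomarker <- AgeGroup -> Adherence
  P2: Outcome <- Biomarker -> Severity <- AgeGroup -> Adherence
  P3: Outcome <- Biomarker -> Adherence
  P4: Outcome <- Severity <- AgeGroup -> Biomarker -> Adherence
  P5: Outcome <- Severity <- AgeGroup -> Adherence
  P6: Outcome <- Severity <- Biomarker <- AgeGroup -> Adherence
  P7: Outcome <- Severity <- Biomarker -> Adherence
That exhausts the simple backdoor paths. Count: 7.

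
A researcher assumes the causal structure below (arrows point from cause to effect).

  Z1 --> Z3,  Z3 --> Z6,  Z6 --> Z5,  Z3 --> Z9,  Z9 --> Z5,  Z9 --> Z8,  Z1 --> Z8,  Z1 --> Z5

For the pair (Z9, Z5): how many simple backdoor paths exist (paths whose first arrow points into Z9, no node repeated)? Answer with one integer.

A backdoor path from Z9 to Z5 is any simple undirected path whose first edge points into Z9 (i.e. leaves Z9 via a parent).
Parents of Z9: {Z3}.
Enumerating:
  P1: Z9 <- Z3 <- Z1 -> Z5
  P2: Z9 <- Z3 -> Z6 -> Z5
That exhausts the simple backdoor paths. Count: 2.

2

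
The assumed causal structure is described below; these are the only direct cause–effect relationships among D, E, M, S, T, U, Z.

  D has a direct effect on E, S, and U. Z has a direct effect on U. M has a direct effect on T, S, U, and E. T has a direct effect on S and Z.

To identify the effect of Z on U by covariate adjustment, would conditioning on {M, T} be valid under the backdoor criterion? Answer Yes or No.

Backdoor paths from Z to U (paths whose first edge points into Z):
  P1: Z <- T <- M -> E <- D -> U
  P2: Z <- T <- M -> S <- D -> U
  P3: Z <- T <- M -> U
  P4: Z <- T -> S <- D -> E <- M -> U
  P5: Z <- T -> S <- D -> U
  P6: Z <- T -> S <- M -> E <- D -> U
  P7: Z <- T -> S <- M -> U
Condition 1 (no descendant of Z in the set): holds — descendants of Z are {U}; none are in {M, T}.
Condition 2 (every backdoor path blocked by {M, T}):
  P1: blocked at chain node T ∈ conditioning set.
  P2: blocked at chain node T ∈ conditioning set.
  P3: blocked at chain node T ∈ conditioning set.
  P4: blocked at fork node T ∈ conditioning set.
  P5: blocked at fork node T ∈ conditioning set.
  P6: blocked at fork node T ∈ conditioning set.
  P7: blocked at fork node T ∈ conditioning set.
{M, T} satisfies the backdoor criterion.

Yes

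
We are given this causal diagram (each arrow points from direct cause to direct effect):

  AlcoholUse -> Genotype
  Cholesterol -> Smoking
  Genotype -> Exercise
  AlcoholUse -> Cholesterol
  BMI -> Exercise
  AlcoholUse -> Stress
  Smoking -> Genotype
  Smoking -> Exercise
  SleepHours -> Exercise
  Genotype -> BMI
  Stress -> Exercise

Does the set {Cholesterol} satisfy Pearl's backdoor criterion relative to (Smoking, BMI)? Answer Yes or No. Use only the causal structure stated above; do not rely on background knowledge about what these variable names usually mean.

Backdoor paths from Smoking to BMI (paths whose first edge points into Smoking):
  P1: Smoking <- Cholesterol <- AlcoholUse -> Stress -> Exercise <- Genotype -> BMI
  P2: Smoking <- Cholesterol <- AlcoholUse -> Stress -> Exercise <- BMI
  P3: Smoking <- Cholesterol <- AlcoholUse -> Genotype -> BMI
  P4: Smoking <- Cholesterol <- AlcoholUse -> Genotype -> Exercise <- BMI
Condition 1 (no descendant of Smoking in the set): holds — descendants of Smoking are {BMI, Exercise, Genotype}; none are in {Cholesterol}.
Condition 2 (every backdoor path blocked by {Cholesterol}):
  P1: blocked at chain node Cholesterol ∈ conditioning set.
  P2: blocked at chain node Cholesterol ∈ conditioning set.
  P3: blocked at chain node Cholesterol ∈ conditioning set.
  P4: blocked at chain node Cholesterol ∈ conditioning set.
{Cholesterol} satisfies the backdoor criterion.

Yes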